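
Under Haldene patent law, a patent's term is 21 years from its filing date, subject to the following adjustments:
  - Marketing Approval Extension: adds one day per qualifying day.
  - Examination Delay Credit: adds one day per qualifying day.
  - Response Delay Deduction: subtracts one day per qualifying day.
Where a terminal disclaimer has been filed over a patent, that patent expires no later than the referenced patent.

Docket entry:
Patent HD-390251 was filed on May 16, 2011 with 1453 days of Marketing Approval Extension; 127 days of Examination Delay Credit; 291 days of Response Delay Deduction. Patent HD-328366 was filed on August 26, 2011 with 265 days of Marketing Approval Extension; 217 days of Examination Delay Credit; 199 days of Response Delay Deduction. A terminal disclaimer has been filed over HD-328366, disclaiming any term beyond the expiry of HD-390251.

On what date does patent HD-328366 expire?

Natural term of HD-328366:
  Base: filing + 21 years → 26 August 2032.
  Marketing Approval Extension: +265 days → 18 May 2033.
  Examination Delay Credit: +217 days → 21 December 2033.
  Response Delay Deduction: −199 days → 5 June 2033.
Expiry of referenced patent HD-390251:
  Base: filing + 21 years → 16 May 2032.
  Marketing Approval Extension: +1453 days → 8 May 2036.
  Examination Delay Credit: +127 days → 12 September 2036.
  Response Delay Deduction: −291 days → 26 November 2035.
Terminal disclaimer: HD-328366 expires on the earlier of 5 June 2033 and 26 November 2035.

2033-06-05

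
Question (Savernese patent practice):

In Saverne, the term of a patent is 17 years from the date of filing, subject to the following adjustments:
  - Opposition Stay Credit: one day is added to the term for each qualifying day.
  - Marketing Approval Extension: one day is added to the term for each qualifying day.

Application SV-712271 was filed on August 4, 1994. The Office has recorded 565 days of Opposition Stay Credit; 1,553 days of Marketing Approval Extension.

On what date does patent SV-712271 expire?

Base term: filing date + 17 years → 4 August 2011.
Opposition Stay Credit: +565 days → 19 February 2013.
Marketing Approval Extension: +1553 days → 22 May 2017.

2017-05-22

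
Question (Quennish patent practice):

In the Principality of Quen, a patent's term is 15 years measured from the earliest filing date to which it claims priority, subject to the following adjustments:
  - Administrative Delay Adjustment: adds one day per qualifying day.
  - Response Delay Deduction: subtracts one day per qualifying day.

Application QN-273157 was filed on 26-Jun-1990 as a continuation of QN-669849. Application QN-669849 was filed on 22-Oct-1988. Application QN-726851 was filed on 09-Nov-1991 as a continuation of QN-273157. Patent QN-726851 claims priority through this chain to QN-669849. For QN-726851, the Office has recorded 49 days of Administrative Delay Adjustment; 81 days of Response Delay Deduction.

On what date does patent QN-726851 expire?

Earliest priority filing: 22 October 1988.
Base term: 22 October 1988 + 15 years → 22 October 2003.
Administrative Delay Adjustment: +49 days → 10 December 2003.
Response Delay Deduction: −81 days → 20 September 2003.

September 20, 2003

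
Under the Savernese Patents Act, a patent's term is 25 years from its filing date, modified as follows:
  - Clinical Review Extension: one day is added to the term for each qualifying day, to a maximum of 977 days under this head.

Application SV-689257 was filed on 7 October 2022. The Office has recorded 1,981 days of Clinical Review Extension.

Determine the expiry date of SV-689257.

Base term: filing date + 25 years → 7 October 2047.
Clinical Review Extension: 1981 days claimed exceeds the 977-day cap, so +977 days → 10 June 2050.

2050-06-10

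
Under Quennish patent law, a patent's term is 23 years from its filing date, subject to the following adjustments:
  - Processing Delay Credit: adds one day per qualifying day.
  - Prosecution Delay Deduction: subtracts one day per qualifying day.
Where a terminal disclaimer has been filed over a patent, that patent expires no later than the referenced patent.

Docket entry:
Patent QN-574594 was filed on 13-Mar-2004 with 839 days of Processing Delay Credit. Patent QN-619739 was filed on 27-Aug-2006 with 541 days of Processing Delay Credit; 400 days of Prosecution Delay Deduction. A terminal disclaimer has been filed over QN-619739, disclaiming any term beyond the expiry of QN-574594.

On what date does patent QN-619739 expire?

June 29, 2029

Natural term of QN-619739:
  Base: filing + 23 years → 27 August 2029.
  Processing Delay Credit: +541 days → 19 February 2031.
  Prosecution Delay Deduction: −400 days → 15 January 2030.
Expiry of referenced patent QN-574594:
  Base: filing + 23 years → 13 March 2027.
  Processing Delay Credit: +839 days → 29 June 2029.
Terminal disclaimer: QN-619739 expires on the earlier of 15 January 2030 and 29 June 2029.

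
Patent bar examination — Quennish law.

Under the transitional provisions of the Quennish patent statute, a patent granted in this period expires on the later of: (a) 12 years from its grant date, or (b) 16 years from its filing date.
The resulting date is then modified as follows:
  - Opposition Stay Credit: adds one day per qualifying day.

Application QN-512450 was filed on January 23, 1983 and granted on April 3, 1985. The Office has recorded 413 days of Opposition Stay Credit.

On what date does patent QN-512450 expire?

(a) grant + 12 years → 3 April 1997.
(b) filing + 16 years → 23 January 1999.
Later of the two: 23 January 1999.
Opposition Stay Credit: +413 days → 11 March 2000.

March 11, 2000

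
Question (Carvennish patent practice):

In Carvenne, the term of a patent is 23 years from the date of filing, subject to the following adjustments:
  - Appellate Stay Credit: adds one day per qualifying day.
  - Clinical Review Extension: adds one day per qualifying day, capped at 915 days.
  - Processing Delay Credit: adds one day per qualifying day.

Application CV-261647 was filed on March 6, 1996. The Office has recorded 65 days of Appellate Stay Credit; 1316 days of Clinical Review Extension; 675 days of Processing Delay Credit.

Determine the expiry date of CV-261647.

Base term: filing date + 23 years → 6 March 2019.
Appellate Stay Credit: +65 days → 10 May 2019.
Clinical Review Extension: 1316 days claimed exceeds the 915-day cap, so +915 days → 10 November 2021.
Processing Delay Credit: +675 days → 16 September 2023.

September 16, 2023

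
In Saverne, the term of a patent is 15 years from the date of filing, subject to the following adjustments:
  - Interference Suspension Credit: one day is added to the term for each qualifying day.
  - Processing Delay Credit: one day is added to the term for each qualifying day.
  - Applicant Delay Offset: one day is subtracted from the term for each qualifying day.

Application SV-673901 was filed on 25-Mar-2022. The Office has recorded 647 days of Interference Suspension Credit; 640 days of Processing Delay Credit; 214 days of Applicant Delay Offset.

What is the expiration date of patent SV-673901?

Base term: filing date + 15 years → 25 March 2037.
Interference Suspension Credit: +647 days → 1 January 2039.
Processing Delay Credit: +640 days → 2 October 2040.
Applicant Delay Offset: −214 days → 2 March 2040.

March 2, 2040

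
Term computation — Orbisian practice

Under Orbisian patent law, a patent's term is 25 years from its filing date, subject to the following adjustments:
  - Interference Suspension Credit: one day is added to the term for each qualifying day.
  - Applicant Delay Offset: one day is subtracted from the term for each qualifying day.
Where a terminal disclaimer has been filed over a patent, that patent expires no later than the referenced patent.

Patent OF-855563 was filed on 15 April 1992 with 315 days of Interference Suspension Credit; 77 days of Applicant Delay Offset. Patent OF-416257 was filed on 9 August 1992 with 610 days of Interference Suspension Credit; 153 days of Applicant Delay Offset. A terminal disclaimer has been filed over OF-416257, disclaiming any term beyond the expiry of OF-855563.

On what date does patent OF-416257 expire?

2017-12-09

Natural term of OF-416257:
  Base: filing + 25 years → 9 August 2017.
  Interference Suspension Credit: +610 days → 11 April 2019.
  Applicant Delay Offset: −153 days → 9 November 2018.
Expiry of referenced patent OF-855563:
  Base: filing + 25 years → 15 April 2017.
  Interference Suspension Credit: +315 days → 24 February 2018.
  Applicant Delay Offset: −77 days → 9 December 2017.
Terminal disclaimer: OF-416257 expires on the earlier of 9 November 2018 and 9 December 2017.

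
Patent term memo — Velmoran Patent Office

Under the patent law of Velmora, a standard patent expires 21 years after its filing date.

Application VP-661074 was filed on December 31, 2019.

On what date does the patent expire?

Filing date + 21 years → 31 December 2040.

December 31, 2040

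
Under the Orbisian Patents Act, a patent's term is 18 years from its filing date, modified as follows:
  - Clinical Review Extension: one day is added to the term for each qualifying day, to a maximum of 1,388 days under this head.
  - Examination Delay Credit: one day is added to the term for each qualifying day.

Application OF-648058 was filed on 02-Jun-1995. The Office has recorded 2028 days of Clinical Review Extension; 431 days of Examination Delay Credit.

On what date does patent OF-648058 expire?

Base term: filing date + 18 years → 2 June 2013.
Clinical Review Extension: 2028 days claimed exceeds the 1388-day cap, so +1388 days → 21 March 2017.
Examination Delay Credit: +431 days → 26 May 2018.

2018-05-26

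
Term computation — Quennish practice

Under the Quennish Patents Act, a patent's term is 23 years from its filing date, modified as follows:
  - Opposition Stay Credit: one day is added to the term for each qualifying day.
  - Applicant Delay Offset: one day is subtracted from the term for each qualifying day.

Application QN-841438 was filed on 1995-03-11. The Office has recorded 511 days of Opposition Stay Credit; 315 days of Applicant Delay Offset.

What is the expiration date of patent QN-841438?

2018-09-23

Base term: filing date + 23 years → 11 March 2018.
Opposition Stay Credit: +511 days → 4 August 2019.
Applicant Delay Offset: −315 days → 23 September 2018.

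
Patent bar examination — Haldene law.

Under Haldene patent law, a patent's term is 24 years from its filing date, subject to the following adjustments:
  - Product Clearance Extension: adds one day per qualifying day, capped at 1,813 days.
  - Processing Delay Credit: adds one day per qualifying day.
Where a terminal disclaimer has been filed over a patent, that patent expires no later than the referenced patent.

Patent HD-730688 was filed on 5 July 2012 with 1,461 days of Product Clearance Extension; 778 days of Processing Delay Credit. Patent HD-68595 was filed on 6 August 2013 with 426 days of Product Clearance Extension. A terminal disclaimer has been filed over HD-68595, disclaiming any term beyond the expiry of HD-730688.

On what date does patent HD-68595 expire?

Natural term of HD-68595:
  Base: filing + 24 years → 6 August 2037.
  Product Clearance Extension: 426 days (within the 1813-day cap) → +426 days → 6 October 2038.
Expiry of referenced patent HD-730688:
  Base: filing + 24 years → 5 July 2036.
  Product Clearance Extension: 1461 days (within the 1813-day cap) → +1461 days → 5 July 2040.
  Processing Delay Credit: +778 days → 22 August 2042.
Terminal disclaimer: HD-68595 expires on the earlier of 6 October 2038 and 22 August 2042.

2038-10-06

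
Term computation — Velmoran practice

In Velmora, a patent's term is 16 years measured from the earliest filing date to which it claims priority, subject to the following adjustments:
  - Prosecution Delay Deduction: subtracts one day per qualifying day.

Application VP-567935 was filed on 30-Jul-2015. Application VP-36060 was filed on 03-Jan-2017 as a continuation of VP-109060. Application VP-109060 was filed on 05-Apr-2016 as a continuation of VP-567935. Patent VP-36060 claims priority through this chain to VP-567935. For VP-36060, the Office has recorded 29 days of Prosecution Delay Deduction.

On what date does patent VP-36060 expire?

Earliest priority filing: 30 July 2015.
Base term: 30 July 2015 + 16 years → 30 July 2031.
Prosecution Delay Deduction: −29 days → 1 July 2031.

2031-07-01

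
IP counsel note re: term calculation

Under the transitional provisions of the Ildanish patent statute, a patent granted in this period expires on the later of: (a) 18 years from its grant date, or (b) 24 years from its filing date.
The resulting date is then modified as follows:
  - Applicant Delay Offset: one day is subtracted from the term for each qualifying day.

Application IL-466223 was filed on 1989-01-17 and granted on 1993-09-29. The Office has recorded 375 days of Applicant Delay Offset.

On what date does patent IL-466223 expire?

January 8, 2012

(a) grant + 18 years → 29 September 2011.
(b) filing + 24 years → 17 January 2013.
Later of the two: 17 January 2013.
Applicant Delay Offset: −375 days → 8 January 2012.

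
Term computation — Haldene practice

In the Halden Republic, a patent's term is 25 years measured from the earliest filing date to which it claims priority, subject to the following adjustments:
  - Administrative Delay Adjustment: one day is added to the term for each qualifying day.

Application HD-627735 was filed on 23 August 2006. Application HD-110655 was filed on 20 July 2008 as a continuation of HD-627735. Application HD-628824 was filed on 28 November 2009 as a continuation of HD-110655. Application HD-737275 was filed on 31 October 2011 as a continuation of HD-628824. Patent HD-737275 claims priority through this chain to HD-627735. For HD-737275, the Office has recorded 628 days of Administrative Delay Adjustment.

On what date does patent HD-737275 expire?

Earliest priority filing: 23 August 2006.
Base term: 23 August 2006 + 25 years → 23 August 2031.
Administrative Delay Adjustment: +628 days → 12 May 2033.

May 12, 2033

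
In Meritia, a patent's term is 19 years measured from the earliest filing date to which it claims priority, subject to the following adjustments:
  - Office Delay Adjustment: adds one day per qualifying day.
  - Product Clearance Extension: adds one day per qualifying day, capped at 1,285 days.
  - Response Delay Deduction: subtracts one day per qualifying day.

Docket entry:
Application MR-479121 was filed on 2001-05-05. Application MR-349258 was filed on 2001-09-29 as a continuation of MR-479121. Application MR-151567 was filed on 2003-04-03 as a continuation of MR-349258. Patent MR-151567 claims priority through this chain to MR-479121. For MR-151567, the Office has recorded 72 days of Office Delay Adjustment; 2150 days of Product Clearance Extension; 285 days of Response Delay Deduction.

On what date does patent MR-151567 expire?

Earliest priority filing: 5 May 2001.
Base term: 5 May 2001 + 19 years → 5 May 2020.
Office Delay Adjustment: +72 days → 16 July 2020.
Product Clearance Extension: 2150 days claimed exceeds the 1285-day cap, so +1285 days → 22 January 2024.
Response Delay Deduction: −285 days → 12 April 2023.

April 12, 2023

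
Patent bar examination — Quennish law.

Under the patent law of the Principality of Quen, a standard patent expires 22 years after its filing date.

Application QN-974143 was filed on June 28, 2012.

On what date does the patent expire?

Filing date + 22 years → 28 June 2034.

2034-06-28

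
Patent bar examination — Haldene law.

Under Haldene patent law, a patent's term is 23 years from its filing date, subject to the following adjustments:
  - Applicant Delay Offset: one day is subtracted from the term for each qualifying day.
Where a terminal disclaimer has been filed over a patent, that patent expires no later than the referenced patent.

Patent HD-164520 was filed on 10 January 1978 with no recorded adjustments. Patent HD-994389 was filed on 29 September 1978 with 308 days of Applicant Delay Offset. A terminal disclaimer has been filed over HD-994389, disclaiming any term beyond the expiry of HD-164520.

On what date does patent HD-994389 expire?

Natural term of HD-994389:
  Base: filing + 23 years → 29 September 2001.
  Applicant Delay Offset: −308 days → 25 November 2000.
Expiry of referenced patent HD-164520:
  Base: filing + 23 years → 10 January 2001.
Terminal disclaimer: HD-994389 expires on the earlier of 25 November 2000 and 10 January 2001.

November 25, 2000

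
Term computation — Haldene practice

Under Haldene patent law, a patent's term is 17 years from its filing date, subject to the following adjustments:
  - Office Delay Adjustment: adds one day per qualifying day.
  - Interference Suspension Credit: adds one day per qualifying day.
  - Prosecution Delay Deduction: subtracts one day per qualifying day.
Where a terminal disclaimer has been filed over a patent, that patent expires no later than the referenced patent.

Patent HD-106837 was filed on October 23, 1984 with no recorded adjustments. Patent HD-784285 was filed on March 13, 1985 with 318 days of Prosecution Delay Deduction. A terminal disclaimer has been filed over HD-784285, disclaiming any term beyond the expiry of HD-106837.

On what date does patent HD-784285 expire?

Natural term of HD-784285:
  Base: filing + 17 years → 13 March 2002.
  Prosecution Delay Deduction: −318 days → 29 April 2001.
Expiry of referenced patent HD-106837:
  Base: filing + 17 years → 23 October 2001.
Terminal disclaimer: HD-784285 expires on the earlier of 29 April 2001 and 23 October 2001.

2001-04-29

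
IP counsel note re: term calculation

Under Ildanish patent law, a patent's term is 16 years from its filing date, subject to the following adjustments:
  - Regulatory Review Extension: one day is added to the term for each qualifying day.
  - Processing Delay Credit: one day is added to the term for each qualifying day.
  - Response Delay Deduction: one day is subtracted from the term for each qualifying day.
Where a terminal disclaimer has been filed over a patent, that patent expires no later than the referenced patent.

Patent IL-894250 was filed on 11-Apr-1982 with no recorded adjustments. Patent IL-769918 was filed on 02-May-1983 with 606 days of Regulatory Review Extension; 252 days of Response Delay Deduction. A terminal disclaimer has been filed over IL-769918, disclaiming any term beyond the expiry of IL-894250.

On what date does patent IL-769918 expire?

Natural term of IL-769918:
  Base: filing + 16 years → 2 May 1999.
  Regulatory Review Extension: +606 days → 28 December 2000.
  Response Delay Deduction: −252 days → 20 April 2000.
Expiry of referenced patent IL-894250:
  Base: filing + 16 years → 11 April 1998.
Terminal disclaimer: IL-769918 expires on the earlier of 20 April 2000 and 11 April 1998.

April 11, 1998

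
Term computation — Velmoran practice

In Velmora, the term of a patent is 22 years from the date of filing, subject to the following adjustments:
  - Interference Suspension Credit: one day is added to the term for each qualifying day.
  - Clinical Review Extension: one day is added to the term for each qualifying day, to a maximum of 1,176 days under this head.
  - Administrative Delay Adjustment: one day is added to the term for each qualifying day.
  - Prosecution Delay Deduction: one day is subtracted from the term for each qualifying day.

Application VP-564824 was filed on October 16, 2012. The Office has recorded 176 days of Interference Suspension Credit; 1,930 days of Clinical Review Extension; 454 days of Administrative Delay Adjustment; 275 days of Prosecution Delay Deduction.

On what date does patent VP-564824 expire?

Base term: filing date + 22 years → 16 October 2034.
Interference Suspension Credit: +176 days → 10 April 2035.
Clinical Review Extension: 1930 days claimed exceeds the 1176-day cap, so +1176 days → 29 June 2038.
Administrative Delay Adjustment: +454 days → 26 September 2039.
Prosecution Delay Deduction: −275 days → 25 December 2038.

2038-12-25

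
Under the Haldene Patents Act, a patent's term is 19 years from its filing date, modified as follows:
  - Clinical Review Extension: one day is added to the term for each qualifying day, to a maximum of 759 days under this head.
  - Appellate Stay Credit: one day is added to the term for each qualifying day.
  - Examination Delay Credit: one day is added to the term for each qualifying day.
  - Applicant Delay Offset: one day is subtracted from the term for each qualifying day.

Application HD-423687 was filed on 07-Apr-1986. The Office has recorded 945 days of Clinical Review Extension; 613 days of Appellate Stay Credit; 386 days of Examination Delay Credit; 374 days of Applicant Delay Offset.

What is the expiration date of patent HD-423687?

Base term: filing date + 19 years → 7 April 2005.
Clinical Review Extension: 945 days claimed exceeds the 759-day cap, so +759 days → 6 May 2007.
Appellate Stay Credit: +613 days → 8 January 2009.
Examination Delay Credit: +386 days → 29 January 2010.
Applicant Delay Offset: −374 days → 20 January 2009.

2009-01-20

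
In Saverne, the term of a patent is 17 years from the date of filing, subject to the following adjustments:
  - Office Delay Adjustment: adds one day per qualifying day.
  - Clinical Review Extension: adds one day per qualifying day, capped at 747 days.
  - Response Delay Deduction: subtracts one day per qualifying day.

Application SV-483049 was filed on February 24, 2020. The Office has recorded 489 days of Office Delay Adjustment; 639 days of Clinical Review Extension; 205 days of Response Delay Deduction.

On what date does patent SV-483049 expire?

Base term: filing date + 17 years → 24 February 2037.
Office Delay Adjustment: +489 days → 28 June 2038.
Clinical Review Extension: 639 days (within the 747-day cap) → +639 days → 28 March 2040.
Response Delay Deduction: −205 days → 5 September 2039.

September 5, 2039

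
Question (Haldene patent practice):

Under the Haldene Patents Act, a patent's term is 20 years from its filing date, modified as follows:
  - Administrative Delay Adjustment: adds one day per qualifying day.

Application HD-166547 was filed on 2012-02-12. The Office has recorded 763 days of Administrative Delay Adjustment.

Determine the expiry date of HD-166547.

Base term: filing date + 20 years → 12 February 2032.
Administrative Delay Adjustment: +763 days → 16 March 2034.

2034-03-16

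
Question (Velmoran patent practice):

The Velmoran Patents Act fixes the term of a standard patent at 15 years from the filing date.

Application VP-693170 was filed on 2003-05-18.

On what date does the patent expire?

2018-05-18

Filing date + 15 years → 18 May 2018.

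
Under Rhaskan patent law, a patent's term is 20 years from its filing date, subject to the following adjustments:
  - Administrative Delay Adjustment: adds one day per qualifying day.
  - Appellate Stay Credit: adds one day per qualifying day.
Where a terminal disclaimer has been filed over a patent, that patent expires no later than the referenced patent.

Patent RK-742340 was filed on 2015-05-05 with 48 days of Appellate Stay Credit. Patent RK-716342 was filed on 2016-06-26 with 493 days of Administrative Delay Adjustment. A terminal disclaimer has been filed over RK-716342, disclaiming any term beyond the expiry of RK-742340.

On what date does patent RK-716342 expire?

Natural term of RK-716342:
  Base: filing + 20 years → 26 June 2036.
  Administrative Delay Adjustment: +493 days → 1 November 2037.
Expiry of referenced patent RK-742340:
  Base: filing + 20 years → 5 May 2035.
  Appellate Stay Credit: +48 days → 22 June 2035.
Terminal disclaimer: RK-716342 expires on the earlier of 1 November 2037 and 22 June 2035.

2035-06-22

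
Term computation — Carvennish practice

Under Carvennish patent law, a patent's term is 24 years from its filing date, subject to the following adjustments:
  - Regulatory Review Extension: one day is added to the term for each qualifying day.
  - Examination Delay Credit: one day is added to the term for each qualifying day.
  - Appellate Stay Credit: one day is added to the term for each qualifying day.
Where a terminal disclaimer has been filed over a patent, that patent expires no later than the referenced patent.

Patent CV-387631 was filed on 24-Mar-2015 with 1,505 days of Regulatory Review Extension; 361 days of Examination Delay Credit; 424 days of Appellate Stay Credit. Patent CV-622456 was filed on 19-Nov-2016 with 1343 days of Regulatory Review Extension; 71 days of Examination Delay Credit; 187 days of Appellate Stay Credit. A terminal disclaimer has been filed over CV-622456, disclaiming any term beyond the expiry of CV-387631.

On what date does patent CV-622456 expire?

Natural term of CV-622456:
  Base: filing + 24 years → 19 November 2040.
  Regulatory Review Extension: +1343 days → 24 July 2044.
  Examination Delay Credit: +71 days → 3 October 2044.
  Appellate Stay Credit: +187 days → 8 April 2045.
Expiry of referenced patent CV-387631:
  Base: filing + 24 years → 24 March 2039.
  Regulatory Review Extension: +1505 days → 7 May 2043.
  Examination Delay Credit: +361 days → 2 May 2044.
  Appellate Stay Credit: +424 days → 30 June 2045.
Terminal disclaimer: CV-622456 expires on the earlier of 8 April 2045 and 30 June 2045.

2045-04-08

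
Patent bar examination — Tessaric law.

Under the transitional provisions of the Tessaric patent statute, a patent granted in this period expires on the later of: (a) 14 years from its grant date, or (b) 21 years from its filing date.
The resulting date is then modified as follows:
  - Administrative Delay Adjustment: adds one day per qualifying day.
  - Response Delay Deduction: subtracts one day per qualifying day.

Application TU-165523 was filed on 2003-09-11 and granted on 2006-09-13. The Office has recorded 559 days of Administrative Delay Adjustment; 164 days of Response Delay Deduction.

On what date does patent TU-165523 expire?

(a) grant + 14 years → 13 September 2020.
(b) filing + 21 years → 11 September 2024.
Later of the two: 11 September 2024.
Administrative Delay Adjustment: +559 days → 24 March 2026.
Response Delay Deduction: −164 days → 11 October 2025.

October 11, 2025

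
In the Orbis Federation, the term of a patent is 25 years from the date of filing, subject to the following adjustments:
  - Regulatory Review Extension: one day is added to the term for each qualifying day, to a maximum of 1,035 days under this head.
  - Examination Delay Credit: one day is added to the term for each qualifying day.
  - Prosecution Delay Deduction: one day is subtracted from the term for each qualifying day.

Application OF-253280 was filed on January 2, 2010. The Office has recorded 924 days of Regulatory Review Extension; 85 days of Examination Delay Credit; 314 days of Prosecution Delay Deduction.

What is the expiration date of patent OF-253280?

Base term: filing date + 25 years → 2 January 2035.
Regulatory Review Extension: 924 days (within the 1035-day cap) → +924 days → 14 July 2037.
Examination Delay Credit: +85 days → 7 October 2037.
Prosecution Delay Deduction: −314 days → 27 November 2036.

2036-11-27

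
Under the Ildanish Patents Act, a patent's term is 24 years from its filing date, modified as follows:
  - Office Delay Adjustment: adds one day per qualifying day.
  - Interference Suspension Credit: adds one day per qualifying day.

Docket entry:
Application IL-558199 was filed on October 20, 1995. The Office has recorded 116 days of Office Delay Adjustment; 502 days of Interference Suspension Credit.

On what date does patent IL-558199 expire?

June 29, 2021

Base term: filing date + 24 years → 20 October 2019.
Office Delay Adjustment: +116 days → 13 February 2020.
Interference Suspension Credit: +502 days → 29 June 2021.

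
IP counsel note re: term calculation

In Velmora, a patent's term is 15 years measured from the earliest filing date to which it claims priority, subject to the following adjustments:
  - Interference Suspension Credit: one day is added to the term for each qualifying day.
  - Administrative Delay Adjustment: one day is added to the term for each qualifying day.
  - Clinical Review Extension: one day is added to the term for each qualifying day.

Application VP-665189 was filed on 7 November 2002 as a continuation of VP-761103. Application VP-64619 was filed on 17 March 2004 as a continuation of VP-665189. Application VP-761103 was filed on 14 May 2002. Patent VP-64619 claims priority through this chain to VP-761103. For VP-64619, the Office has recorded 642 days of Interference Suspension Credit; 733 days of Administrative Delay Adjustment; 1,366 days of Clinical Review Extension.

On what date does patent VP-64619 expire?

Earliest priority filing: 14 May 2002.
Base term: 14 May 2002 + 15 years → 14 May 2017.
Interference Suspension Credit: +642 days → 15 February 2019.
Administrative Delay Adjustment: +733 days → 17 February 2021.
Clinical Review Extension: +1366 days → 14 November 2024.

2024-11-14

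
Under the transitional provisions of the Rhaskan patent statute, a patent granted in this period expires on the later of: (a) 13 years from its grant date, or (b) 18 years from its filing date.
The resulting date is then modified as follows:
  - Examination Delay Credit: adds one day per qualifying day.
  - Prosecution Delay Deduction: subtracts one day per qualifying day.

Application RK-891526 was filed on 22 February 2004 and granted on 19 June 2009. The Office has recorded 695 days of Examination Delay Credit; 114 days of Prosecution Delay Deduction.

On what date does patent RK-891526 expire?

2024-01-21

(a) grant + 13 years → 19 June 2022.
(b) filing + 18 years → 22 February 2022.
Later of the two: 19 June 2022.
Examination Delay Credit: +695 days → 14 May 2024.
Prosecution Delay Deduction: −114 days → 21 January 2024.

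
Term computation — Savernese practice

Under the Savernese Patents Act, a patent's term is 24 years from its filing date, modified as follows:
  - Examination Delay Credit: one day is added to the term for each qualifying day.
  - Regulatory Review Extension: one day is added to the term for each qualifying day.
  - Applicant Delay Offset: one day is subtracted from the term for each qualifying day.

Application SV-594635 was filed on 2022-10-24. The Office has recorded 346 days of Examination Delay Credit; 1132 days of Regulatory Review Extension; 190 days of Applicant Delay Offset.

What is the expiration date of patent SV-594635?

Base term: filing date + 24 years → 24 October 2046.
Examination Delay Credit: +346 days → 5 October 2047.
Regulatory Review Extension: +1132 days → 10 November 2050.
Applicant Delay Offset: −190 days → 4 May 2050.

2050-05-04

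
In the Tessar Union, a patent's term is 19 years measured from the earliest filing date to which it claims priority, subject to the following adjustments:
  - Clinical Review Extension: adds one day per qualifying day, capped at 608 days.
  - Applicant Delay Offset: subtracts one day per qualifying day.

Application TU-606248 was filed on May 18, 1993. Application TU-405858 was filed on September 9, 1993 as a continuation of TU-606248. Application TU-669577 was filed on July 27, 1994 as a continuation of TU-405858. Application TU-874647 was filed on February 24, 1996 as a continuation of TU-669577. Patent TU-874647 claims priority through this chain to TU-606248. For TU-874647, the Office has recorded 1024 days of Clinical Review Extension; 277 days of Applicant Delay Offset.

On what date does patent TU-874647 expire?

Earliest priority filing: 18 May 1993.
Base term: 18 May 1993 + 19 years → 18 May 2012.
Clinical Review Extension: 1024 days claimed exceeds the 608-day cap, so +608 days → 16 January 2014.
Applicant Delay Offset: −277 days → 14 April 2013.

April 14, 2013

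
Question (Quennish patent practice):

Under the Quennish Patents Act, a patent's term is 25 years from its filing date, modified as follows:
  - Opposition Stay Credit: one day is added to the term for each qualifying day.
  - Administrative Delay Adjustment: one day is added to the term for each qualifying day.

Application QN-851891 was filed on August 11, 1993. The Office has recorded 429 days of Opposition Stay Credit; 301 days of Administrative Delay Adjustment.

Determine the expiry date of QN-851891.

Base term: filing date + 25 years → 11 August 2018.
Opposition Stay Credit: +429 days → 14 October 2019.
Administrative Delay Adjustment: +301 days → 10 August 2020.

August 10, 2020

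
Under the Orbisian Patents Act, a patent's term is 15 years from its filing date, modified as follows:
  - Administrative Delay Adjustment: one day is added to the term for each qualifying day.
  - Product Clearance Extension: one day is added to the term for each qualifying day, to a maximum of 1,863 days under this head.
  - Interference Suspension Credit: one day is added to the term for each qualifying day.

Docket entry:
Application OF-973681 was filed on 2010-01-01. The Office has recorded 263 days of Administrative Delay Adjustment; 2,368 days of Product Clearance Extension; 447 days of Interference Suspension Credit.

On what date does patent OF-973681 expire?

Base term: filing date + 15 years → 1 January 2025.
Administrative Delay Adjustment: +263 days → 21 September 2025.
Product Clearance Extension: 2368 days claimed exceeds the 1863-day cap, so +1863 days → 28 October 2030.
Interference Suspension Credit: +447 days → 18 January 2032.

January 18, 2032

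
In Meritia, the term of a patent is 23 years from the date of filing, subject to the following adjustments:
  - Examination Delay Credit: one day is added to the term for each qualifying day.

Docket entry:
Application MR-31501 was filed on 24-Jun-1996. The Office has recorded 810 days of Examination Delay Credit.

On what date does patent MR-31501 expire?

2021-09-11

Base term: filing date + 23 years → 24 June 2019.
Examination Delay Credit: +810 days → 11 September 2021.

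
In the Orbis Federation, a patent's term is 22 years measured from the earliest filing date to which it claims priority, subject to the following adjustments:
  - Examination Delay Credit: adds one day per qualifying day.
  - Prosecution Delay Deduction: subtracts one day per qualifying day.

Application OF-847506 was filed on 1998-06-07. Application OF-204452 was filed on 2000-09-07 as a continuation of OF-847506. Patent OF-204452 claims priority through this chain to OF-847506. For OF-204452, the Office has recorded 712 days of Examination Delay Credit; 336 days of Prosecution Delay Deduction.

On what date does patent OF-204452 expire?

Earliest priority filing: 7 June 1998.
Base term: 7 June 1998 + 22 years → 7 June 2020.
Examination Delay Credit: +712 days → 20 May 2022.
Prosecution Delay Deduction: −336 days → 18 June 2021.

June 18, 2021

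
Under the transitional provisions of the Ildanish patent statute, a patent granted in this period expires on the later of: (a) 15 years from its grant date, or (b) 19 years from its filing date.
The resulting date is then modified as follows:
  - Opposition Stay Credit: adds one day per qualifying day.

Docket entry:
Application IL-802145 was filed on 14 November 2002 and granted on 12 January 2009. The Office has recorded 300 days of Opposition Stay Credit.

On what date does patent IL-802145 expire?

(a) grant + 15 years → 12 January 2024.
(b) filing + 19 years → 14 November 2021.
Later of the two: 12 January 2024.
Opposition Stay Credit: +300 days → 7 November 2024.

November 7, 2024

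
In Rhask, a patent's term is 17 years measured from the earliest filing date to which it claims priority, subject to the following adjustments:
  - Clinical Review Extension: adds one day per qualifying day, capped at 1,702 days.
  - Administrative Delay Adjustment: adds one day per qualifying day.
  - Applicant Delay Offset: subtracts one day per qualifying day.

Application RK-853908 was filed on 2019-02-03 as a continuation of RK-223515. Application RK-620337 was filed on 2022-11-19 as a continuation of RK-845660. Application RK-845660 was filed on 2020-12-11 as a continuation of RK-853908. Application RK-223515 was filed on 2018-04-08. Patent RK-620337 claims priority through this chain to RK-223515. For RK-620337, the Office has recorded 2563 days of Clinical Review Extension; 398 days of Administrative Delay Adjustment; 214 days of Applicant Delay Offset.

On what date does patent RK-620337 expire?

Earliest priority filing: 8 April 2018.
Base term: 8 April 2018 + 17 years → 8 April 2035.
Clinical Review Extension: 2563 days claimed exceeds the 1702-day cap, so +1702 days → 5 December 2039.
Administrative Delay Adjustment: +398 days → 6 January 2041.
Applicant Delay Offset: −214 days → 6 June 2040.

June 6, 2040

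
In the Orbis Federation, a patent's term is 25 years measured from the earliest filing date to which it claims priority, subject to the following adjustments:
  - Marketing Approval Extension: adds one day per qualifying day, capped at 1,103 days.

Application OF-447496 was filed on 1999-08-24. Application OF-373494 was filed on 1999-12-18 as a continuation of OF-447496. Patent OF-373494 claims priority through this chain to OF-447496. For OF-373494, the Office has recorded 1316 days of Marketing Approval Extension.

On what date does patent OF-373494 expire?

2027-09-01

Earliest priority filing: 24 August 1999.
Base term: 24 August 1999 + 25 years → 24 August 2024.
Marketing Approval Extension: 1316 days claimed exceeds the 1103-day cap, so +1103 days → 1 September 2027.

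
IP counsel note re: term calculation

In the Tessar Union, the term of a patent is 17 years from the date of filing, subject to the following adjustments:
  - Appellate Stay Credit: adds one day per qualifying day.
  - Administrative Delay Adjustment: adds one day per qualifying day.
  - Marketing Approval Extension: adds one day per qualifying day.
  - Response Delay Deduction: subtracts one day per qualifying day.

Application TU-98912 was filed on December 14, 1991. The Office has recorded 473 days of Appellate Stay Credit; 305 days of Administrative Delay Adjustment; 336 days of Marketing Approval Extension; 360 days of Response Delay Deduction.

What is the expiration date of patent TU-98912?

2011-01-07

Base term: filing date + 17 years → 14 December 2008.
Appellate Stay Credit: +473 days → 1 April 2010.
Administrative Delay Adjustment: +305 days → 31 January 2011.
Marketing Approval Extension: +336 days → 2 January 2012.
Response Delay Deduction: −360 days → 7 January 2011.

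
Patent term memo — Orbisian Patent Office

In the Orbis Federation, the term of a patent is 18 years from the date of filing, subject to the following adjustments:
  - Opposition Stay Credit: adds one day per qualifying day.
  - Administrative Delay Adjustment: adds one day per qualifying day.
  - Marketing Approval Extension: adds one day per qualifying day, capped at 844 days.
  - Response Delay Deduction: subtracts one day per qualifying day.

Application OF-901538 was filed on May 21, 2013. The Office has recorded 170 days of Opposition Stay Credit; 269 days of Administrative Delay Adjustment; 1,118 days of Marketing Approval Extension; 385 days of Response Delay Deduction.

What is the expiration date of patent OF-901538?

2033-11-04

Base term: filing date + 18 years → 21 May 2031.
Opposition Stay Credit: +170 days → 7 November 2031.
Administrative Delay Adjustment: +269 days → 2 August 2032.
Marketing Approval Extension: 1118 days claimed exceeds the 844-day cap, so +844 days → 24 November 2034.
Response Delay Deduction: −385 days → 4 November 2033.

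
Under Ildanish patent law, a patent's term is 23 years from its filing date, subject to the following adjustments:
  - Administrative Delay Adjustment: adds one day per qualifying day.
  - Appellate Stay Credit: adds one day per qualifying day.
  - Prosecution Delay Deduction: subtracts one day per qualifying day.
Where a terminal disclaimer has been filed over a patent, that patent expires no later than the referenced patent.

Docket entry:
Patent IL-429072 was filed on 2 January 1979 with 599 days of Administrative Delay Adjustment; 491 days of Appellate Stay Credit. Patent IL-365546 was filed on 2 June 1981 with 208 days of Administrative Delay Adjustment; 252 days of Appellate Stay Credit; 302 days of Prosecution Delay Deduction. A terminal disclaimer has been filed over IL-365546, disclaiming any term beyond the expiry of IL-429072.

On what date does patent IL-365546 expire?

November 7, 2004

Natural term of IL-365546:
  Base: filing + 23 years → 2 June 2004.
  Administrative Delay Adjustment: +208 days → 27 December 2004.
  Appellate Stay Credit: +252 days → 5 September 2005.
  Prosecution Delay Deduction: −302 days → 7 November 2004.
Expiry of referenced patent IL-429072:
  Base: filing + 23 years → 2 January 2002.
  Administrative Delay Adjustment: +599 days → 24 August 2003.
  Appellate Stay Credit: +491 days → 27 December 2004.
Terminal disclaimer: IL-365546 expires on the earlier of 7 November 2004 and 27 December 2004.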